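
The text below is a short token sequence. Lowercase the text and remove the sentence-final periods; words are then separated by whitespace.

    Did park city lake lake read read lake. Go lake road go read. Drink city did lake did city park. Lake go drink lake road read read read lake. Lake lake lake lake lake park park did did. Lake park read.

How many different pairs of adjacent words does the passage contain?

41 tokens → 40 bigram windows in total.
Repeated bigrams (each contributes count−1 duplicates):
  lake lake: 6
  read read: 3
  did lake: 2
  lake go: 2
  lake park: 2
  lake road: 2
  read lake: 2
12 duplicate windows → 40 − 12 = 28 distinct.

28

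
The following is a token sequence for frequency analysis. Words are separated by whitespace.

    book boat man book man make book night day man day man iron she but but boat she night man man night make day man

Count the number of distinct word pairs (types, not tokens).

25 tokens → 24 bigram windows in total.
Repeated bigrams (each contributes count−1 duplicates):
  day man: 3
2 duplicate windows → 24 − 2 = 22 distinct.

22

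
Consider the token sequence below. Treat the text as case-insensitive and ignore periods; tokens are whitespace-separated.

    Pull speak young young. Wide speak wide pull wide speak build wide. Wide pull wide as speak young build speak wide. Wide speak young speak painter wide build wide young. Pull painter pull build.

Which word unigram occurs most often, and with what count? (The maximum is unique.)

"wide", 10 times

Unigram frequencies (highest first):
  wide: 10
  speak: 7
  pull: 5
  young: 5
  build: 4
  painter: 2
  … (1 more, each ≤ 1)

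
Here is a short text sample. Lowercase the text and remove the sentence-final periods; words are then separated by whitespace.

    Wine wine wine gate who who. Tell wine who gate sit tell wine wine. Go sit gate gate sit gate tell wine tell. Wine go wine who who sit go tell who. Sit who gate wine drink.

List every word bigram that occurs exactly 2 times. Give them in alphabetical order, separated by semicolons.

Bigram counts meeting the condition (exactly 2 times):
  gate sit: 2
  sit gate: 2
  who gate: 2
  who sit: 2
  who who: 2
  wine go: 2
  wine who: 2

gate sit; sit gate; who gate; who sit; who who; wine go; wine who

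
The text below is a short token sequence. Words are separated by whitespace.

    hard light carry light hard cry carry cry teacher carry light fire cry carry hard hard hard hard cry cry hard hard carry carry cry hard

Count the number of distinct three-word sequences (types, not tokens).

23

26 tokens → 24 trigram windows in total.
Repeated trigrams (each contributes count−1 duplicates):
  hard hard hard: 2
1 duplicate windows → 24 − 1 = 23 distinct.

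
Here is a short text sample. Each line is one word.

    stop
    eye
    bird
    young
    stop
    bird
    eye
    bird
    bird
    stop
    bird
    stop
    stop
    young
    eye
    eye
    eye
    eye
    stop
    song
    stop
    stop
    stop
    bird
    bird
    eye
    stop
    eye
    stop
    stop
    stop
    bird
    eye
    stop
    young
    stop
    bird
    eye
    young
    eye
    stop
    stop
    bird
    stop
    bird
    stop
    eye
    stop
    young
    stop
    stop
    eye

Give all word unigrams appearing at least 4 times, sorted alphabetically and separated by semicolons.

Unigram counts meeting the condition (at least 4 times):
  bird: 11
  eye: 13
  stop: 22
  young: 5

bird; eye; stop; young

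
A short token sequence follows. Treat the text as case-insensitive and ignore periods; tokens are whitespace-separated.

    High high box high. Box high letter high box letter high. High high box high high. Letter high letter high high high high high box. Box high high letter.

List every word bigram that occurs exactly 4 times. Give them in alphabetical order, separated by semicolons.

Bigram counts meeting the condition (exactly 4 times):
  box high: 4
  high letter: 4
  letter high: 4

box high; high letter; letter high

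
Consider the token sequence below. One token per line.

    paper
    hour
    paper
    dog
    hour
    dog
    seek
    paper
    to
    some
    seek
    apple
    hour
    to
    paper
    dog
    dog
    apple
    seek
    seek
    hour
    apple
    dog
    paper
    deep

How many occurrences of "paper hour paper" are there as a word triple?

Scanning the 23 overlapping trigram windows for "paper hour paper":
  position 1–3: paper hour paper

1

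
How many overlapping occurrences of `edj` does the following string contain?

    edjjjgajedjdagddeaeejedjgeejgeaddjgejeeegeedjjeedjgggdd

5

Sliding a length-3 window over the 55 characters (53 positions):
  position 1–3: edj
  position 9–11: edj
  position 22–24: edj
  position 43–45: edj
  position 48–50: edj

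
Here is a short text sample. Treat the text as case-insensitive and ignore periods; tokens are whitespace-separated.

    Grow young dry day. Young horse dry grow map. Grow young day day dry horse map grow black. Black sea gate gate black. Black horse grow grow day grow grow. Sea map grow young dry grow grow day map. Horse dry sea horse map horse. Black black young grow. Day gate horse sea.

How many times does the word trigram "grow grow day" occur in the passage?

2

Scanning the 51 overlapping trigram windows for "grow grow day":
  position 26–28: grow grow day
  position 36–38: grow grow day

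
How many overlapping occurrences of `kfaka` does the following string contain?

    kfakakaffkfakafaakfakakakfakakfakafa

Sliding a length-5 window over the 36 characters (32 positions):
  position 1–5: kfaka
  position 10–14: kfaka
  position 18–22: kfaka
  position 25–29: kfaka
  position 30–34: kfaka

5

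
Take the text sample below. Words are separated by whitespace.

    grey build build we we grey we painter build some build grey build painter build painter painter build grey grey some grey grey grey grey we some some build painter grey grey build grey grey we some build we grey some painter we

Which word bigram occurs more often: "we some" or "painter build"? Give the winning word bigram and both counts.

"painter build" (3 vs 2)

"we some": 2 occurrences
"painter build": 3 occurrences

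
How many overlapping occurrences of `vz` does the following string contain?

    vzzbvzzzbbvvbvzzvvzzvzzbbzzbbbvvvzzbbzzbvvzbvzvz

9

Sliding a length-2 window over the 48 characters (47 positions):
  position 1–2: vz
  position 5–6: vz
  position 14–15: vz
  position 18–19: vz
  position 21–22: vz
  position 33–34: vz
  position 42–43: vz
  position 45–46: vz
  position 47–48: vz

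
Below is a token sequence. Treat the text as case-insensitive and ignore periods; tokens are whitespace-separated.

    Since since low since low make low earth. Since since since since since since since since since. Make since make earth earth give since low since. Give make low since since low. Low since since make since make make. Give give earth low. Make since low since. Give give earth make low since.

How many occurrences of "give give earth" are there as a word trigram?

2

Scanning the 51 overlapping trigram windows for "give give earth":
  position 40–42: give give earth
  position 48–50: give give earth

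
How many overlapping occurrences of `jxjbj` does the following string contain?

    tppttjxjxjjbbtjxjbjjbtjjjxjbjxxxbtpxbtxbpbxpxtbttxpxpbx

2

Sliding a length-5 window over the 55 characters (51 positions):
  position 15–19: jxjbj
  position 25–29: jxjbj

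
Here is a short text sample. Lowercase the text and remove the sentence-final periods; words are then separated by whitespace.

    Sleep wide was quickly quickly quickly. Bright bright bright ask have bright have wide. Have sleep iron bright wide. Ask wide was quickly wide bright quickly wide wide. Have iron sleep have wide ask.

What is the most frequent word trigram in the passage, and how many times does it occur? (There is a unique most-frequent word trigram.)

"wide was quickly", 2 times

Trigram frequencies (highest first):
  wide was quickly: 2
  sleep wide was: 1
  was quickly quickly: 1
  quickly quickly quickly: 1
  quickly quickly bright: 1
  quickly bright bright: 1
  … (25 more, each ≤ 1)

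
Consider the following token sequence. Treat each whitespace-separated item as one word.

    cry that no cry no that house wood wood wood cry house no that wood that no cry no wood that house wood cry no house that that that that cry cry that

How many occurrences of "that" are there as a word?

Scanning the 33 tokens for "that":
  position 2: that
  position 6: that
  position 14: that
  position 16: that
  position 21: that
  position 27: that
  position 28: that
  position 29: that
  position 30: that
  position 33: that

10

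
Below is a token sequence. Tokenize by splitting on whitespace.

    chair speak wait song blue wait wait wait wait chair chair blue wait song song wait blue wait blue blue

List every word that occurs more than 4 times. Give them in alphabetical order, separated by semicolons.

Unigram counts meeting the condition (more than 4 times):
  blue: 5
  wait: 8

blue; wait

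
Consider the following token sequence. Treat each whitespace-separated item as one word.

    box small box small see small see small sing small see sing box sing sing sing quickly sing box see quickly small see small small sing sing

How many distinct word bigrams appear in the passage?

16

27 tokens → 26 bigram windows in total.
Repeated bigrams (each contributes count−1 duplicates):
  small see: 4
  see small: 3
  sing sing: 3
  box small: 2
  sing box: 2
  small sing: 2
10 duplicate windows → 26 − 10 = 16 distinct.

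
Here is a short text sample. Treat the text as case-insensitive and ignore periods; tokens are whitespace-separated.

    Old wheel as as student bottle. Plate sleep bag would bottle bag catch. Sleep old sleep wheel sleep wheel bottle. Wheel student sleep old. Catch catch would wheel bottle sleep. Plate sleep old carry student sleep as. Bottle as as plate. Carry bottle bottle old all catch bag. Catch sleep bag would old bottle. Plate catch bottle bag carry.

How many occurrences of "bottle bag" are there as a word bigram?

Scanning the 58 overlapping bigram windows for "bottle bag":
  position 11–12: bottle bag
  position 57–58: bottle bag

2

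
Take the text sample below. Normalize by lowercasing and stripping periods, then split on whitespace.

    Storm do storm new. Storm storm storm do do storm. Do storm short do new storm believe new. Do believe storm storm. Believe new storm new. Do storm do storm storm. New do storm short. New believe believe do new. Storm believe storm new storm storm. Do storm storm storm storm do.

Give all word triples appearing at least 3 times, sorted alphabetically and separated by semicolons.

Trigram counts meeting the condition (at least 3 times):
  storm do storm: 4
  storm storm do: 3
  storm storm storm: 3

storm do storm; storm storm do; storm storm storm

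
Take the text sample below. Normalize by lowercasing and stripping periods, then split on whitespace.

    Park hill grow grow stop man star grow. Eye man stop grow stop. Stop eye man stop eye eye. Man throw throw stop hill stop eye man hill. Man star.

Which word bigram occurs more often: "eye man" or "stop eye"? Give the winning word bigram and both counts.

"eye man": 4 occurrences
"stop eye": 3 occurrences

"eye man" (4 vs 3)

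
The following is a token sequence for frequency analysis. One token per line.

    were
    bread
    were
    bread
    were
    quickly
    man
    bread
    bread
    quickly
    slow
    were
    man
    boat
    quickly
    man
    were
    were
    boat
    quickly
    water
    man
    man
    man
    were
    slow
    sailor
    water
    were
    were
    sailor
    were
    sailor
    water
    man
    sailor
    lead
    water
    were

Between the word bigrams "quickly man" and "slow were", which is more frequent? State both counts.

"quickly man": 2 occurrences
"slow were": 1 occurrence

"quickly man" (2 vs 1)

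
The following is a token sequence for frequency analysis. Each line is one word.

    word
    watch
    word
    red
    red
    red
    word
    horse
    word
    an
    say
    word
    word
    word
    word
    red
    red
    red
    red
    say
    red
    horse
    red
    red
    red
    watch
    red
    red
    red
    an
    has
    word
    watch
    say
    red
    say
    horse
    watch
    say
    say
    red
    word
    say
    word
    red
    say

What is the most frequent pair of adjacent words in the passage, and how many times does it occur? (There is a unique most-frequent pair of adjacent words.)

"red red", 9 times

Bigram frequencies (highest first):
  red red: 9
  word red: 3
  word word: 3
  red say: 3
  say red: 3
  word watch: 2
  … (19 more, each ≤ 2)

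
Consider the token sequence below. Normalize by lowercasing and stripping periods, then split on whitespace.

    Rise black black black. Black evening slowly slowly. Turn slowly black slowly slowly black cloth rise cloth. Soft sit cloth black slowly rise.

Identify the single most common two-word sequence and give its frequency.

Bigram frequencies (highest first):
  black black: 3
  slowly slowly: 2
  slowly black: 2
  black slowly: 2
  rise black: 1
  black evening: 1
  … (11 more, each ≤ 1)

"black black", 3 times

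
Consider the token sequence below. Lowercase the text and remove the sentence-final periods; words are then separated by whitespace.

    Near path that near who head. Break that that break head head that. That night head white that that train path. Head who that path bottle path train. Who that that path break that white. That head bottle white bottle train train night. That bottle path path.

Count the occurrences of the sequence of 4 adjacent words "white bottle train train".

Scanning the 44 overlapping 4-gram windows for "white bottle train train":
  position 39–42: white bottle train train

1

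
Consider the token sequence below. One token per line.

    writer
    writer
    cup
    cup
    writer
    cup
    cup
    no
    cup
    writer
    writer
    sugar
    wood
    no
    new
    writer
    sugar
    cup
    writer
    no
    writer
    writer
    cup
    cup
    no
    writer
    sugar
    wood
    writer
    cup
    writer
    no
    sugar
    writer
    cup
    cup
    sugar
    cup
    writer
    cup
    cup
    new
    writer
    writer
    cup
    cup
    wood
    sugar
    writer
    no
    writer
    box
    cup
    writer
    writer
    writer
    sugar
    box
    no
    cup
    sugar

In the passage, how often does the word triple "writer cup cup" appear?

Scanning the 59 overlapping trigram windows for "writer cup cup":
  position 2–4: writer cup cup
  position 5–7: writer cup cup
  position 22–24: writer cup cup
  position 34–36: writer cup cup
  position 39–41: writer cup cup
  position 44–46: writer cup cup

6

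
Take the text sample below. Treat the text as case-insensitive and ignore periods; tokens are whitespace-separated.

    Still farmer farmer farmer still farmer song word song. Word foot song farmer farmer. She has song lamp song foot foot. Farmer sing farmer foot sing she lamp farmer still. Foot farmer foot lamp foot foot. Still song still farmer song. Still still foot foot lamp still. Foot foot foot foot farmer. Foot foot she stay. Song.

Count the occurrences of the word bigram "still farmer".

3

Scanning the 56 overlapping bigram windows for "still farmer":
  position 1–2: still farmer
  position 5–6: still farmer
  position 39–40: still farmer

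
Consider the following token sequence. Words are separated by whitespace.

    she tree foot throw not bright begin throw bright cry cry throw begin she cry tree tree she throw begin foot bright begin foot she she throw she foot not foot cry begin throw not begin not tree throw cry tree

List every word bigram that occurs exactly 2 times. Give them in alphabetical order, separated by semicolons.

Bigram counts meeting the condition (exactly 2 times):
  begin foot: 2
  begin throw: 2
  bright begin: 2
  cry tree: 2
  she throw: 2
  throw begin: 2
  throw not: 2

begin foot; begin throw; bright begin; cry tree; she throw; throw begin; throw not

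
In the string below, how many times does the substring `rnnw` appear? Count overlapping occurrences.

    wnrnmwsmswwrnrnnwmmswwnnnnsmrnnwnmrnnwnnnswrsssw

3

Sliding a length-4 window over the 48 characters (45 positions):
  position 14–17: rnnw
  position 29–32: rnnw
  position 35–38: rnnw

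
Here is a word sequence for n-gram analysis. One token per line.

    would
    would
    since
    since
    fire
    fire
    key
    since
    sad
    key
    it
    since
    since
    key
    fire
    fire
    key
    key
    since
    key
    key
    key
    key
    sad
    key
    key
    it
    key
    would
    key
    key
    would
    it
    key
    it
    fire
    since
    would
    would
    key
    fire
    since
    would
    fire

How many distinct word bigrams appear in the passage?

44 tokens → 43 bigram windows in total.
Repeated bigrams (each contributes count−1 duplicates):
  key key: 6
  key it: 3
  fire fire: 2
  fire key: 2
  fire since: 2
  it key: 2
  key fire: 2
  key since: 2
  … (7 more repeated)
20 duplicate windows → 43 − 20 = 23 distinct.

23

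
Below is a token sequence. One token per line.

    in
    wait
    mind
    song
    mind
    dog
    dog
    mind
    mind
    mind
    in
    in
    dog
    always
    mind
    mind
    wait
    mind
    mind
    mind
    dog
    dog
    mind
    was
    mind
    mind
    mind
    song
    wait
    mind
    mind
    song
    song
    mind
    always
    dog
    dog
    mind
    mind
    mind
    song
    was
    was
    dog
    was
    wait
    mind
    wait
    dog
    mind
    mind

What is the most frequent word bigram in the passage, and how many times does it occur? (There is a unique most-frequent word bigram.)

Bigram frequencies (highest first):
  mind mind: 11
  wait mind: 4
  mind song: 4
  dog mind: 4
  dog dog: 3
  song mind: 2
  … (20 more, each ≤ 2)

"mind mind", 11 times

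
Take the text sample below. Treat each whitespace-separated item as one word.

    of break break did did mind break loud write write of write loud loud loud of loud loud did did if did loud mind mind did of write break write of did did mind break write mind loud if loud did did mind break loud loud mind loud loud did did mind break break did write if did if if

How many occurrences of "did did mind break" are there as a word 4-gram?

4

Scanning the 57 overlapping 4-gram windows for "did did mind break":
  position 4–7: did did mind break
  position 32–35: did did mind break
  position 41–44: did did mind break
  position 50–53: did did mind break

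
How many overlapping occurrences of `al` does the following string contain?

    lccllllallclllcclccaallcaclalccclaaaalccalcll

5

Sliding a length-2 window over the 45 characters (44 positions):
  position 8–9: al
  position 21–22: al
  position 28–29: al
  position 37–38: al
  position 41–42: al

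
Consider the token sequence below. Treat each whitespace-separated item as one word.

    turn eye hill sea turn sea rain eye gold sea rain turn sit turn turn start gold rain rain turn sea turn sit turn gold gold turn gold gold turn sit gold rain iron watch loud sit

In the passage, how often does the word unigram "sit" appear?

4

Scanning the 37 tokens for "sit":
  position 13: sit
  position 23: sit
  position 31: sit
  position 37: sit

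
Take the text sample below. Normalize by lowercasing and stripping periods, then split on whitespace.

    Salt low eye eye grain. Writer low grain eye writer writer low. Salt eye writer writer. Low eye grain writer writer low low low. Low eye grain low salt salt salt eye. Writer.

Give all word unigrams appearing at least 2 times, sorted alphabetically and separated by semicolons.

eye; grain; low; salt; writer

Unigram counts meeting the condition (at least 2 times):
  eye: 7
  grain: 4
  low: 9
  salt: 5
  writer: 8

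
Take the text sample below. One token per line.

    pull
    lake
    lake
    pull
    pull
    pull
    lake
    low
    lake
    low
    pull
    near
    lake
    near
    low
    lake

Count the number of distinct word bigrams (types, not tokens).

16 tokens → 15 bigram windows in total.
Repeated bigrams (each contributes count−1 duplicates):
  lake low: 2
  low lake: 2
  pull lake: 2
  pull pull: 2
4 duplicate windows → 15 − 4 = 11 distinct.

11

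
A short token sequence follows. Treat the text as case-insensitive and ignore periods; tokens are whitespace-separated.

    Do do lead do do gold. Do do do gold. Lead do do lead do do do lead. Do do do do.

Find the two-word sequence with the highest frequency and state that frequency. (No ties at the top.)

"do do", 10 times

Bigram frequencies (highest first):
  do do: 10
  lead do: 4
  do lead: 3
  do gold: 2
  gold do: 1
  gold lead: 1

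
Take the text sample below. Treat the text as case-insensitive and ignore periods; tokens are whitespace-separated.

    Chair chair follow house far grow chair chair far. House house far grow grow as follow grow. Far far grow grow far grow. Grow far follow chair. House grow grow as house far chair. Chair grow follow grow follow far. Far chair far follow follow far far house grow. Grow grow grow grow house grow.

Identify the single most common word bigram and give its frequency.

Bigram frequencies (highest first):
  grow grow: 8
  far grow: 4
  chair chair: 3
  house far: 3
  grow far: 3
  far far: 3
  … (20 more, each ≤ 3)

"grow grow", 8 times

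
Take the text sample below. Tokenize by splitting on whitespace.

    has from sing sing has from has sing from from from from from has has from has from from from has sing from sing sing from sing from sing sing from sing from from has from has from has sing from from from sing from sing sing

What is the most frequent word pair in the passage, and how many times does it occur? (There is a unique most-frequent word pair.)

"from from", 9 times

Bigram frequencies (highest first):
  from from: 9
  sing from: 8
  from sing: 7
  from has: 7
  has from: 6
  sing sing: 4
  … (3 more, each ≤ 3)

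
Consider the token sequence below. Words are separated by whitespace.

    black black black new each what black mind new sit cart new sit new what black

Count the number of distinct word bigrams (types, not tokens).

12

16 tokens → 15 bigram windows in total.
Repeated bigrams (each contributes count−1 duplicates):
  black black: 2
  new sit: 2
  what black: 2
3 duplicate windows → 15 − 3 = 12 distinct.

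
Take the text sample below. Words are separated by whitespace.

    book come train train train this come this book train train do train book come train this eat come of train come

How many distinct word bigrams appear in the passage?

16

22 tokens → 21 bigram windows in total.
Repeated bigrams (each contributes count−1 duplicates):
  train train: 3
  book come: 2
  come train: 2
  train this: 2
5 duplicate windows → 21 − 5 = 16 distinct.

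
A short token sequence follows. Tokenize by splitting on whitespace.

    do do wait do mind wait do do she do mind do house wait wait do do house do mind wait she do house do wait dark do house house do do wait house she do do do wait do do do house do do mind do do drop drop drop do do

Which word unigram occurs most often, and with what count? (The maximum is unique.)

"do", 27 times

Unigram frequencies (highest first):
  do: 27
  wait: 8
  house: 7
  mind: 4
  she: 3
  drop: 3
  … (1 more, each ≤ 1)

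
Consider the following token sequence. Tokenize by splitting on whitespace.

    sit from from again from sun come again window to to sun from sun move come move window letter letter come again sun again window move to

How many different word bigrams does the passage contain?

27 tokens → 26 bigram windows in total.
Repeated bigrams (each contributes count−1 duplicates):
  again window: 2
  come again: 2
  from sun: 2
3 duplicate windows → 26 − 3 = 23 distinct.

23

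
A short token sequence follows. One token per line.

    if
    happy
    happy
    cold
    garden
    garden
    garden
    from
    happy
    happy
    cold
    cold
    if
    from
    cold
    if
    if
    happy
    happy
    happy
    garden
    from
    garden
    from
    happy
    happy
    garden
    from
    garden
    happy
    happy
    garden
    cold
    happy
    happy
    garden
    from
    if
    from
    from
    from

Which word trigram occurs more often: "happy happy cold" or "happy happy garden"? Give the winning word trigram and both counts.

"happy happy garden" (4 vs 2)

"happy happy cold": 2 occurrences
"happy happy garden": 4 occurrences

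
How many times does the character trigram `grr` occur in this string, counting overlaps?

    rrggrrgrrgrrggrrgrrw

5

Sliding a length-3 window over the 20 characters (18 positions):
  position 4–6: grr
  position 7–9: grr
  position 10–12: grr
  position 14–16: grr
  position 17–19: grr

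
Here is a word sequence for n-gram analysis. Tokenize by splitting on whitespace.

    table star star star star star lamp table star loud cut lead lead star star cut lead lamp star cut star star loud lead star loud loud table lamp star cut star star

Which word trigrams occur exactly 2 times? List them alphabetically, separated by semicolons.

Trigram counts meeting the condition (exactly 2 times):
  cut star star: 2
  lamp star cut: 2
  star cut star: 2

cut star star; lamp star cut; star cut star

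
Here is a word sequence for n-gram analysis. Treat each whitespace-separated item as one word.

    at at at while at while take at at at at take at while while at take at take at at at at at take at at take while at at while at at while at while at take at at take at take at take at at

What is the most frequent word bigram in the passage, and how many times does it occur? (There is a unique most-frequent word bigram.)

"at at", 14 times

Bigram frequencies (highest first):
  at at: 14
  take at: 9
  at take: 9
  at while: 6
  while at: 6
  while take: 1
  … (2 more, each ≤ 1)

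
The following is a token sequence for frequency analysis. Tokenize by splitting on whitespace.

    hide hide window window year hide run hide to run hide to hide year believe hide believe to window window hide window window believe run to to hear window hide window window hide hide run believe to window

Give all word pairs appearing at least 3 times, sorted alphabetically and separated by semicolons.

Bigram counts meeting the condition (at least 3 times):
  hide window: 3
  window hide: 3
  window window: 4

hide window; window hide; window window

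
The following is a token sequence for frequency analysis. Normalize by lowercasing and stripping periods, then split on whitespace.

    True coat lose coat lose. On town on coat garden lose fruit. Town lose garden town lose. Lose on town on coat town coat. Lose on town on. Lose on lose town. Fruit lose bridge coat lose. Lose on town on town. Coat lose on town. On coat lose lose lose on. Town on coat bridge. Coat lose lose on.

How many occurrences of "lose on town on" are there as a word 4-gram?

Scanning the 57 overlapping 4-gram windows for "lose on town on":
  position 5–8: lose on town on
  position 18–21: lose on town on
  position 25–28: lose on town on
  position 38–41: lose on town on
  position 44–47: lose on town on
  position 51–54: lose on town on

6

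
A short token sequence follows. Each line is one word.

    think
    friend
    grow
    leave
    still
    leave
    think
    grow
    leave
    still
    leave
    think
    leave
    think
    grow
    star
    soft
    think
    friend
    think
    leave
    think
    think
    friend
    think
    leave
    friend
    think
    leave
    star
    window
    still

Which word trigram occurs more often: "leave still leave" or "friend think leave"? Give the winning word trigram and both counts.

"friend think leave" (3 vs 2)

"leave still leave": 2 occurrences
"friend think leave": 3 occurrences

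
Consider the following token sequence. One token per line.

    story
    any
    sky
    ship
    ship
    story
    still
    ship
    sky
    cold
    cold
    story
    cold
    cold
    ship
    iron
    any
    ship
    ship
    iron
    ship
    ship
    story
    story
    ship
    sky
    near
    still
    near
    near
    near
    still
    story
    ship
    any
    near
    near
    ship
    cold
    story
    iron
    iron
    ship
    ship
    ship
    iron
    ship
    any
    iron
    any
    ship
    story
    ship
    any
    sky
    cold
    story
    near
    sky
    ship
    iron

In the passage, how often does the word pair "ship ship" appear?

5

Scanning the 60 overlapping bigram windows for "ship ship":
  position 4–5: ship ship
  position 18–19: ship ship
  position 21–22: ship ship
  position 43–44: ship ship
  position 44–45: ship ship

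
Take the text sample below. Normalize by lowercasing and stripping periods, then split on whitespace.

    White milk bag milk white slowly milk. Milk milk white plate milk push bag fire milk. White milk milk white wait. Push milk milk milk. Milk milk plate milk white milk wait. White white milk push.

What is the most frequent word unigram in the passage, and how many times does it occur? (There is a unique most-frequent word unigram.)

"milk", 17 times

Unigram frequencies (highest first):
  milk: 17
  white: 8
  push: 3
  bag: 2
  plate: 2
  wait: 2
  … (2 more, each ≤ 1)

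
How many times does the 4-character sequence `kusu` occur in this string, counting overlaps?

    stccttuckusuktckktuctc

1

Sliding a length-4 window over the 22 characters (19 positions):
  position 9–12: kusu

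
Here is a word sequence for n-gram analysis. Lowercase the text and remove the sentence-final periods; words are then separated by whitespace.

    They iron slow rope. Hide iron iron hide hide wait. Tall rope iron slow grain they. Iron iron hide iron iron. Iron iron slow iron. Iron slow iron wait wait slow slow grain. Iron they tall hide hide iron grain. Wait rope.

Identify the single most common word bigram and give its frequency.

Bigram frequencies (highest first):
  iron iron: 6
  iron slow: 4
  hide iron: 3
  they iron: 2
  iron hide: 2
  hide hide: 2
  … (20 more, each ≤ 2)

"iron iron", 6 times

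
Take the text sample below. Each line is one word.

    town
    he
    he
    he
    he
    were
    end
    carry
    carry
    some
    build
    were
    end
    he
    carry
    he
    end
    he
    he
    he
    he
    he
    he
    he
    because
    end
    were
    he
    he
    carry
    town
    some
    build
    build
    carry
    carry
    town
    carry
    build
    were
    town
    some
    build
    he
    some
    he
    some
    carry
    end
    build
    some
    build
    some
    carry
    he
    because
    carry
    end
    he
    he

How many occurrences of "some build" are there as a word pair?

4

Scanning the 59 overlapping bigram windows for "some build":
  position 10–11: some build
  position 32–33: some build
  position 42–43: some build
  position 51–52: some build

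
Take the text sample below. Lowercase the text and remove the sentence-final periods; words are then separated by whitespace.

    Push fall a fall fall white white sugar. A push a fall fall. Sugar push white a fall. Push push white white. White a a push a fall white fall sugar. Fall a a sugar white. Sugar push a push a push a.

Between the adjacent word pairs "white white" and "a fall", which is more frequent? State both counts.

"a fall" (4 vs 3)

"white white": 3 occurrences
"a fall": 4 occurrences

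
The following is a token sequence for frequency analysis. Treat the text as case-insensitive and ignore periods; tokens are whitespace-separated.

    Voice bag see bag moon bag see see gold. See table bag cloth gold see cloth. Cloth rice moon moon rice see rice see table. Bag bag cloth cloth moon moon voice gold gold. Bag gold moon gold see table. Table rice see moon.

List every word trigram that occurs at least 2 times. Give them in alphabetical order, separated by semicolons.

Trigram counts meeting the condition (at least 2 times):
  gold see table: 2
  see table bag: 2

gold see table; see table bag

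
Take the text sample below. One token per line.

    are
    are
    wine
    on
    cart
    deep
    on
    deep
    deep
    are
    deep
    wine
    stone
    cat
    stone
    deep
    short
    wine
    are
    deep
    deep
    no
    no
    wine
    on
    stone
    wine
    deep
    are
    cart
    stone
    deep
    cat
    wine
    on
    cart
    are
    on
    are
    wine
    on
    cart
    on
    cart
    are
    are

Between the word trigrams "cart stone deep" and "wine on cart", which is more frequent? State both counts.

"wine on cart" (3 vs 1)

"cart stone deep": 1 occurrence
"wine on cart": 3 occurrences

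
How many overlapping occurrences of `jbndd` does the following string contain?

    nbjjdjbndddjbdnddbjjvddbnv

Sliding a length-5 window over the 26 characters (22 positions):
  position 6–10: jbndd

1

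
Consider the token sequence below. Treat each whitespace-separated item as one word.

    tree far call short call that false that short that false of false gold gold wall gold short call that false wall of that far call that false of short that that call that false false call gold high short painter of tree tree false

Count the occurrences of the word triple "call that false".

Scanning the 43 overlapping trigram windows for "call that false":
  position 5–7: call that false
  position 19–21: call that false
  position 26–28: call that false
  position 33–35: call that false

4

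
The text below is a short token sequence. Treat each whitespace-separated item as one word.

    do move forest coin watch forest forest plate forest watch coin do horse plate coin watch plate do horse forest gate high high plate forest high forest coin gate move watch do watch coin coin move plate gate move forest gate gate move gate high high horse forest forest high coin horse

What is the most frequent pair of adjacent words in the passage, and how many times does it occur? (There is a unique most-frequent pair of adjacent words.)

Bigram frequencies (highest first):
  gate move: 3
  move forest: 2
  forest coin: 2
  coin watch: 2
  forest forest: 2
  plate forest: 2
  … (31 more, each ≤ 2)

"gate move", 3 times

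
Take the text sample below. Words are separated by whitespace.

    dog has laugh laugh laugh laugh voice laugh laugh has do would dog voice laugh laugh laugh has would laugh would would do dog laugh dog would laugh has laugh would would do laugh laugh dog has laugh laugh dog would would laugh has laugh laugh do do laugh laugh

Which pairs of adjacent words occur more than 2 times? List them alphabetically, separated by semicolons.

Bigram counts meeting the condition (more than 2 times):
  has laugh: 4
  laugh dog: 3
  laugh has: 4
  laugh laugh: 10
  would laugh: 3
  would would: 3

has laugh; laugh dog; laugh has; laugh laugh; would laugh; would would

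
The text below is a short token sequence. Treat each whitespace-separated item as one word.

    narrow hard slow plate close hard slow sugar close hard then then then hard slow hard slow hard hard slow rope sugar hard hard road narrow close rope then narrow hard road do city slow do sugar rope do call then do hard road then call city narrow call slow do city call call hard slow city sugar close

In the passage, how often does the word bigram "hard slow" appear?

6

Scanning the 58 overlapping bigram windows for "hard slow":
  position 2–3: hard slow
  position 6–7: hard slow
  position 14–15: hard slow
  position 16–17: hard slow
  position 19–20: hard slow
  position 55–56: hard slow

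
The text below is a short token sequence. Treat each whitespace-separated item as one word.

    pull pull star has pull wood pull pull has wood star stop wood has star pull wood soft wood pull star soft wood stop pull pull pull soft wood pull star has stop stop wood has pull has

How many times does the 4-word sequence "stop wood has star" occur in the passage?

Scanning the 35 overlapping 4-gram windows for "stop wood has star":
  position 12–15: stop wood has star

1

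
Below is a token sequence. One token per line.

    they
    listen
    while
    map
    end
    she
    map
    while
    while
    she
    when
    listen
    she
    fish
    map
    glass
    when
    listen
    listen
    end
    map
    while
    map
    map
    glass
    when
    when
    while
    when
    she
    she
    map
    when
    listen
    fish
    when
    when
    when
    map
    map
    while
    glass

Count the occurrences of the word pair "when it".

0

Scanning the 41 overlapping bigram windows for "when it":
  (none found)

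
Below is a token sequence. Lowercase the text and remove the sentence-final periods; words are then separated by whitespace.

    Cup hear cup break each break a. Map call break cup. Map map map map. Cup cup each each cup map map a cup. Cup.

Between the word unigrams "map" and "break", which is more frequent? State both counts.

"map" (7 vs 3)

"map": 7 occurrences
"break": 3 occurrences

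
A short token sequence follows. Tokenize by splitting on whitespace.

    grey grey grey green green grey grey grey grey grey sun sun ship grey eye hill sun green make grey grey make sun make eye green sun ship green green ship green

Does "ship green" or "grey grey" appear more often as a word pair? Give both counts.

"grey grey" (7 vs 2)

"ship green": 2 occurrences
"grey grey": 7 occurrences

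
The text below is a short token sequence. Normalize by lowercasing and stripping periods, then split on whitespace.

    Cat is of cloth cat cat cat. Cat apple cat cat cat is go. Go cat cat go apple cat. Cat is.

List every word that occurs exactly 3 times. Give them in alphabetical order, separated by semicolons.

Unigram counts meeting the condition (exactly 3 times):
  go: 3
  is: 3

go; is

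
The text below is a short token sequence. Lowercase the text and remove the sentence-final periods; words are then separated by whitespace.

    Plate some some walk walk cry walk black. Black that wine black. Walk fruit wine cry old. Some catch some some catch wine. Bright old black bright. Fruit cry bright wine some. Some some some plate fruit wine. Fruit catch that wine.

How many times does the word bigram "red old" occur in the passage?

Scanning the 41 overlapping bigram windows for "red old":
  (none found)

0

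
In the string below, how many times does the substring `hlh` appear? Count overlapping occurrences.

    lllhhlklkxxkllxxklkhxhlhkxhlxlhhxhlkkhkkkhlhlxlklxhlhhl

Sliding a length-3 window over the 55 characters (53 positions):
  position 22–24: hlh
  position 42–44: hlh
  position 51–53: hlh

3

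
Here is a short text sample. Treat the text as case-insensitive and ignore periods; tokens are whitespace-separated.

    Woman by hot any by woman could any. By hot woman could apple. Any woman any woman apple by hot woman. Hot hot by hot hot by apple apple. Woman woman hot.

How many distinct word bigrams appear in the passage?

32 tokens → 31 bigram windows in total.
Repeated bigrams (each contributes count−1 duplicates):
  by hot: 4
  any by: 2
  any woman: 2
  hot by: 2
  hot hot: 2
  hot woman: 2
  woman could: 2
  woman hot: 2
10 duplicate windows → 31 − 10 = 21 distinct.

21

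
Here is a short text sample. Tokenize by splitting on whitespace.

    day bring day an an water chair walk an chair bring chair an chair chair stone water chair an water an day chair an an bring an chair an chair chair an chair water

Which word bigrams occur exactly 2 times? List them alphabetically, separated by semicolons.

Bigram counts meeting the condition (exactly 2 times):
  an an: 2
  an water: 2
  chair chair: 2
  water chair: 2

an an; an water; chair chair; water chair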